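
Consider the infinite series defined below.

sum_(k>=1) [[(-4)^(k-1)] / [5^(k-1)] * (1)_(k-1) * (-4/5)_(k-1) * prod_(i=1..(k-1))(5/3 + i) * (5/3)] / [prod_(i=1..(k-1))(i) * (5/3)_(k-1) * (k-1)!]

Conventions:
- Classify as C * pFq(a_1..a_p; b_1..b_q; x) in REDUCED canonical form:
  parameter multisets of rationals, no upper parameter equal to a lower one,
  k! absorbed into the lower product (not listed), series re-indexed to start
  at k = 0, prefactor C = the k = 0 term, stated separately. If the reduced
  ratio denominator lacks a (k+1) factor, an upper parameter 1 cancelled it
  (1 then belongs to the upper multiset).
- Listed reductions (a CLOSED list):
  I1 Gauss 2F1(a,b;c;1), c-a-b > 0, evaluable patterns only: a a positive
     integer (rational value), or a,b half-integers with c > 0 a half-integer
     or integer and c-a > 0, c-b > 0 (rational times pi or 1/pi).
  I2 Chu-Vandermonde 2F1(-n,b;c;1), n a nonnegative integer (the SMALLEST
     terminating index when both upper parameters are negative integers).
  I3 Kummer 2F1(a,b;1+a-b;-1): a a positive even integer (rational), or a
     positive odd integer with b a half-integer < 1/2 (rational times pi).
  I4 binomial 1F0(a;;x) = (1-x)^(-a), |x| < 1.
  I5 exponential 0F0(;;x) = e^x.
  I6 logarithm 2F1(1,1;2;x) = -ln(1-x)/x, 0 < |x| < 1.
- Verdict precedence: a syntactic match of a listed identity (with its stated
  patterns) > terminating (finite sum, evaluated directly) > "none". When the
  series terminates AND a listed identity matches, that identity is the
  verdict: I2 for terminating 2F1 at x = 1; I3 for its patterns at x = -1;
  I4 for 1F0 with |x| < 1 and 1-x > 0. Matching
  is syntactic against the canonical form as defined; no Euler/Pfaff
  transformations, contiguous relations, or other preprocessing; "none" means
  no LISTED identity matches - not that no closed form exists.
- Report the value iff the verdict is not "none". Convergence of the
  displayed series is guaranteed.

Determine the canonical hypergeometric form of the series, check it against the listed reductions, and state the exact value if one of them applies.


The tell: t_0 being 5/3, the parameter 1 appears in both the upper and lower lists and cancels.
Consecutive-term ratio: r(k) = (-4/5) * (k-4/5) (k+8/3) / [(k+5/3) (k+1)] - poly over poly, x = (-4/5) from leading terms; C = 5/3 at k = 0.

With C = 5/3: the canonical form is 2F1(-4/5, 8/3; 5/3; -4/5). Verdict: none - at argument -4/5 the multisets {-4/5, 8/3} ; {5/3} match no listed identity.


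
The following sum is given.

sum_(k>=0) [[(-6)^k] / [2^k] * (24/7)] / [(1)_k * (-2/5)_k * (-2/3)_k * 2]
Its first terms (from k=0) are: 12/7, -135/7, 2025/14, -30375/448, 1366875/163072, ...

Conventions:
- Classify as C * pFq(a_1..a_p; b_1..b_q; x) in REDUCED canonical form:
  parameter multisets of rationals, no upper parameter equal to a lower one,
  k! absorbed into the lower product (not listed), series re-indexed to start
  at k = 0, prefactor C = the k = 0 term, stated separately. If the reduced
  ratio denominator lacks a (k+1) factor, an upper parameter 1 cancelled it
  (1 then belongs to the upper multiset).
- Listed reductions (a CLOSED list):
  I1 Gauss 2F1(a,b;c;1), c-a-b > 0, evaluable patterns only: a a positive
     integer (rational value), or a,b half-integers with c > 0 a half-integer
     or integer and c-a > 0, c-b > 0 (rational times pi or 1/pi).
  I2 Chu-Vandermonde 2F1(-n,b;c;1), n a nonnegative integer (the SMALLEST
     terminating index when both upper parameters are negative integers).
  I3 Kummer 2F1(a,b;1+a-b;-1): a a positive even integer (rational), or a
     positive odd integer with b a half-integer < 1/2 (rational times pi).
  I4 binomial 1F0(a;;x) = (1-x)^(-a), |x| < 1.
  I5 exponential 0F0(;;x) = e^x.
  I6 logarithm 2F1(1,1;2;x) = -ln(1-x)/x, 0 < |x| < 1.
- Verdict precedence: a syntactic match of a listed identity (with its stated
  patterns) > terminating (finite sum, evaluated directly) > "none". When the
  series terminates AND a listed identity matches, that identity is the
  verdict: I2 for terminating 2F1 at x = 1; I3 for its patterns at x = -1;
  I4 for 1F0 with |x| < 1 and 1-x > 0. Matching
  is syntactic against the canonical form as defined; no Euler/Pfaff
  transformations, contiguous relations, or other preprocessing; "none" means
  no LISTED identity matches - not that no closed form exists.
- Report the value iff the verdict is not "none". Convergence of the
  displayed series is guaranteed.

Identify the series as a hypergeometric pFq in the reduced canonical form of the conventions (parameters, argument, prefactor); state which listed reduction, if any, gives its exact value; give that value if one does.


This is 12/7 * 0F2(-; -2/3, -2/5; -3) in reduced canonical form. Verdict: none. Every listed pattern misses the 0F2 form at -3, upper {-}.

First insight: t_0 = 12/7 here, and the two k-th powers (prefactor 12/7) combine into one argument.
Adjacent-term ratio: r(k) = (-3) * 1 / [(k-2/3) (k-2/5) (k+1)] - rational; roots negated = parameters, x = (-3), C = 12/7.


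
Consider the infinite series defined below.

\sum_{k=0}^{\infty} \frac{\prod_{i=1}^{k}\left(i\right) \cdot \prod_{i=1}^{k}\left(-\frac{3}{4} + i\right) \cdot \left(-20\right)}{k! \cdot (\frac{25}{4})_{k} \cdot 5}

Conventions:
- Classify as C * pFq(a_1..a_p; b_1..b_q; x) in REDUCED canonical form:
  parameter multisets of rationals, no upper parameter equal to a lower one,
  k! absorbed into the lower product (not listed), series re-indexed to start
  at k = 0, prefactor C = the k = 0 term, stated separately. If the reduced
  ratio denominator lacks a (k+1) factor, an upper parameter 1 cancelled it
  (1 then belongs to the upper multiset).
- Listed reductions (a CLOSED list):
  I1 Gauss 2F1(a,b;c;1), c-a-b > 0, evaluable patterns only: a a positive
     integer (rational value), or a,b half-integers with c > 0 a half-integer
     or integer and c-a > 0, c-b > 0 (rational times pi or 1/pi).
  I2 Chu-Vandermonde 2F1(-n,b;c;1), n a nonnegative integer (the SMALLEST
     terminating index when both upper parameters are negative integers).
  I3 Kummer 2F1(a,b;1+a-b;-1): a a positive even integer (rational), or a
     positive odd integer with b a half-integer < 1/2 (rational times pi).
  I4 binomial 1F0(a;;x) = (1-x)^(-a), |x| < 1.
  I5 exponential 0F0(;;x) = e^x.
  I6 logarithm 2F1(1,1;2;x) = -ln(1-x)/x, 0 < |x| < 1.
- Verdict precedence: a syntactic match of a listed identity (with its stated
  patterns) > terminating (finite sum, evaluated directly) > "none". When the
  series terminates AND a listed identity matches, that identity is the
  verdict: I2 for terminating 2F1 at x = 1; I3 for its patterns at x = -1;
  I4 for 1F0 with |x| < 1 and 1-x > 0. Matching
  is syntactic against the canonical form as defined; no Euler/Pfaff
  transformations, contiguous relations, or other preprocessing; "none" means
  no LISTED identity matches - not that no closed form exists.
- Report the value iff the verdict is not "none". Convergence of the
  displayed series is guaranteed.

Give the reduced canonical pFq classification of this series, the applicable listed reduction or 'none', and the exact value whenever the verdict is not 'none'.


x = 1 here; the reduced form reads 2F1, upper {\frac{1}{4}, 1}, lower {\frac{25}{4}}, C = -4. Verdict (x = 1): Gauss (I1, integer-parameter pattern) applies (x = 1: the Gamma ratio telescopes since c-a-b = 5 > 0 and a = 1 in Z>0). Value: -\frac{21}{5}.

The tell: with t_0 = -4, the running product (C = -4, x = 1) telescopes to a rising factorial.
Consecutive-term ratio: r(k) = 1 * (k+\frac{1}{4}) (k+1) / [(k+\frac{25}{4}) (k+1)] - rational in k, leading ratio 1; with t_0 = -4, classification follows.


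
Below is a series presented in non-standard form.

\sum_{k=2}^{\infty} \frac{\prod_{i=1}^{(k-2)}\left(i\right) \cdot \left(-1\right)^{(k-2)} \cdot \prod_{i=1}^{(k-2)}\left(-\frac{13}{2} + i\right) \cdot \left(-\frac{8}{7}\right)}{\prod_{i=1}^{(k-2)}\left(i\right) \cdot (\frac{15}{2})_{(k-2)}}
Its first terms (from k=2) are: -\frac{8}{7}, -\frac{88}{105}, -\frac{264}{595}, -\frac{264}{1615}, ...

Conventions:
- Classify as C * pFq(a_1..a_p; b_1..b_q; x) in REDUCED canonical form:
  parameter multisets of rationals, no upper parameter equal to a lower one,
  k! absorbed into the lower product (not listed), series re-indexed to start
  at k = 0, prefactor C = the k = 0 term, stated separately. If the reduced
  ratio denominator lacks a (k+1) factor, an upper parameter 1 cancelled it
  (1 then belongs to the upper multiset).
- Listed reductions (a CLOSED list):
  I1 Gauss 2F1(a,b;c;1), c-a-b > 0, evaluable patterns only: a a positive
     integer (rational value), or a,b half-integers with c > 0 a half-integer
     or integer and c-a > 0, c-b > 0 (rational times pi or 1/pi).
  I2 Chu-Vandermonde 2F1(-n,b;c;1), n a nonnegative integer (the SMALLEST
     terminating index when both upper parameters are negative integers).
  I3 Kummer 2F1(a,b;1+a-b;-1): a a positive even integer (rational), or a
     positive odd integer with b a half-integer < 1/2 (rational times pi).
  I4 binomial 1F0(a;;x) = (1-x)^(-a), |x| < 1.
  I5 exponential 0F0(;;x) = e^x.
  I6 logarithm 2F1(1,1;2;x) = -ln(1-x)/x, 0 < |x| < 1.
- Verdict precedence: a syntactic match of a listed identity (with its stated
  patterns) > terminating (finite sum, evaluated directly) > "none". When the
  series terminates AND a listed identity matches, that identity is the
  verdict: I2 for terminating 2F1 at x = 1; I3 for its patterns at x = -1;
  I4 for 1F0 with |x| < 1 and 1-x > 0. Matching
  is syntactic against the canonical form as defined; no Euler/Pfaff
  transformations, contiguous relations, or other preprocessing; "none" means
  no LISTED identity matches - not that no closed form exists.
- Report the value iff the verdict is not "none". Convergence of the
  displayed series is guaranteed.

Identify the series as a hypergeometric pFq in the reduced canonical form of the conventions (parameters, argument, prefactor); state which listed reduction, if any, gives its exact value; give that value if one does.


Prefactor -\frac{8}{7}, argument -1: 2F1 with upper {-\frac{11}{2}, 1} over lower {\frac{15}{2}}. Verdict: Kummer (I3) fires (x = -1; c = \frac{15}{2} equals 1+a-b for upper {-\frac{11}{2}, 1}: listed pattern). Sum: \left(-\frac{429}{512}\right) \cdot \pi.

First insight: from the first term -\frac{8}{7}: the running product (C = -8/7) telescopes to a rising factorial.
Step ratio: r(k) = -1 * (k-\frac{11}{2}) (k+1) / [(k+\frac{15}{2}) (k+1)] ; factor over Q: parameters, x = -1, and C = -\frac{8}{7}.


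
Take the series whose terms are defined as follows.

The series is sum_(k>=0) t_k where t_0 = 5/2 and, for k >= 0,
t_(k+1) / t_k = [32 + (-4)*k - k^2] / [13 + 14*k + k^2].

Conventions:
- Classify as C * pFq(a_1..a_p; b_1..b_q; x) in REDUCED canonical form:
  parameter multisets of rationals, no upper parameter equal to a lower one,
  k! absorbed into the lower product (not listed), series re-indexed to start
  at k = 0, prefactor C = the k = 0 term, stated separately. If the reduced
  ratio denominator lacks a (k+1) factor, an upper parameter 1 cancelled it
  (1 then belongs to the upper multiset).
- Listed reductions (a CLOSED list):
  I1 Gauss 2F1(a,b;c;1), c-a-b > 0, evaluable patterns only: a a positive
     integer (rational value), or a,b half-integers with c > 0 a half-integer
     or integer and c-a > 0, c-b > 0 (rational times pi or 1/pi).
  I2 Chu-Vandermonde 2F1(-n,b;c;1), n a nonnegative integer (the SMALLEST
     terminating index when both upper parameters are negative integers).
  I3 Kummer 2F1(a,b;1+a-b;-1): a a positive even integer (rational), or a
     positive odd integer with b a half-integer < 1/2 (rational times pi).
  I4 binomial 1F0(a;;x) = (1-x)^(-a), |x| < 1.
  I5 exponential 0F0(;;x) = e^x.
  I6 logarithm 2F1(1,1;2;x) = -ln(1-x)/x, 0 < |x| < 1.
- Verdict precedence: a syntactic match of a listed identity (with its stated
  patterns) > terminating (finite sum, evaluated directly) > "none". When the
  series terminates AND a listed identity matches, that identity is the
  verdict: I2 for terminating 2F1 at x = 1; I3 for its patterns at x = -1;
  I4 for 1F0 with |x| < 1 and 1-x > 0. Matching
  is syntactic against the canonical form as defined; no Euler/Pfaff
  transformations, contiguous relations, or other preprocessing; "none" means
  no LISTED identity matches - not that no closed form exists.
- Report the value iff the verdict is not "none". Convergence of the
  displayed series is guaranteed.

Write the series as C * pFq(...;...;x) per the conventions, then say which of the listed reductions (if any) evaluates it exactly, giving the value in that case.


This is 5/2 * 2F1(-4, 8; 13; -1) in reduced canonical form. Verdict at x = -1: Kummer (I3) matches (x = -1; c = 13 equals 1+a-b for upper {-4, 8}: listed pattern). Exact value: 495/28.

Key step: from the first term 5/2: factor the ratio over Q (prefactor 5/2): negated roots = parameters.
Ratio: r(k) = (-1) * (k-4) (k+8) / [(k+13) (k+1)] ; factor over Q: parameters, x = (-1), and C = 5/2.


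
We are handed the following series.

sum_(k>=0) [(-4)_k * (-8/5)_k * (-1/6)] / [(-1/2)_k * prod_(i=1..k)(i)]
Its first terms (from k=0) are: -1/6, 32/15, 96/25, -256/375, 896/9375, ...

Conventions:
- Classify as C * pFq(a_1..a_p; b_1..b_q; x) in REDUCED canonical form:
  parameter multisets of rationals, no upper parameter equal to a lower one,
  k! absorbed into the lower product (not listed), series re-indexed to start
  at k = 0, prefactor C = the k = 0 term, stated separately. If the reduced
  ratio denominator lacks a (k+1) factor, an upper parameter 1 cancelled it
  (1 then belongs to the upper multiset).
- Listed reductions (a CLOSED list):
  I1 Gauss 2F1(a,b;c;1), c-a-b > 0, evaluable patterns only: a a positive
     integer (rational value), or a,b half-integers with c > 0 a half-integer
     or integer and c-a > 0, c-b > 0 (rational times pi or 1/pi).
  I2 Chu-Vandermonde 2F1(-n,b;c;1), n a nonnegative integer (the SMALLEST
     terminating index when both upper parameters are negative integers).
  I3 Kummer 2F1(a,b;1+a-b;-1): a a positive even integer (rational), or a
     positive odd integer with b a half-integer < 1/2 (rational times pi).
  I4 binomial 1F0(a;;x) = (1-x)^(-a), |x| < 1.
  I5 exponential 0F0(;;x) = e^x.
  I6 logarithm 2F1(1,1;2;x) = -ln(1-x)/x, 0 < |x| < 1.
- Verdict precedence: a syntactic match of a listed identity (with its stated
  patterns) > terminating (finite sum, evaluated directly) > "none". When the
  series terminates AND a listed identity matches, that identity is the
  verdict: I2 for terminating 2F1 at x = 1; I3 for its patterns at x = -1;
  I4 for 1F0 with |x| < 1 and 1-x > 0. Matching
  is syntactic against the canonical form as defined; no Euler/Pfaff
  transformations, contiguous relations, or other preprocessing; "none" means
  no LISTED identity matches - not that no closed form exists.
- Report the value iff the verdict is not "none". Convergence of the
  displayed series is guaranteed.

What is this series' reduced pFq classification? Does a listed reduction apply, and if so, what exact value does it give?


x = 1 here; the reduced form reads 2F1, upper {-4, -8/5}, lower {-1/2}, C = -1/6. Verdict at x = 1: Chu-Vandermonde (I2) matches (terminating 2F1 at x = 1 with n = 4, b = -8/5, c = -1/2). Sum: 97867/18750.

The tell: x = 1 and the product of the first k integers (prefactor -1/6) is k!.
Term ratio: r(k) = 1 * (k-4) (k-8/5) / [(k-1/2) (k+1)] - rational in k, leading ratio 1; with t_0 = -1/6, classification follows.


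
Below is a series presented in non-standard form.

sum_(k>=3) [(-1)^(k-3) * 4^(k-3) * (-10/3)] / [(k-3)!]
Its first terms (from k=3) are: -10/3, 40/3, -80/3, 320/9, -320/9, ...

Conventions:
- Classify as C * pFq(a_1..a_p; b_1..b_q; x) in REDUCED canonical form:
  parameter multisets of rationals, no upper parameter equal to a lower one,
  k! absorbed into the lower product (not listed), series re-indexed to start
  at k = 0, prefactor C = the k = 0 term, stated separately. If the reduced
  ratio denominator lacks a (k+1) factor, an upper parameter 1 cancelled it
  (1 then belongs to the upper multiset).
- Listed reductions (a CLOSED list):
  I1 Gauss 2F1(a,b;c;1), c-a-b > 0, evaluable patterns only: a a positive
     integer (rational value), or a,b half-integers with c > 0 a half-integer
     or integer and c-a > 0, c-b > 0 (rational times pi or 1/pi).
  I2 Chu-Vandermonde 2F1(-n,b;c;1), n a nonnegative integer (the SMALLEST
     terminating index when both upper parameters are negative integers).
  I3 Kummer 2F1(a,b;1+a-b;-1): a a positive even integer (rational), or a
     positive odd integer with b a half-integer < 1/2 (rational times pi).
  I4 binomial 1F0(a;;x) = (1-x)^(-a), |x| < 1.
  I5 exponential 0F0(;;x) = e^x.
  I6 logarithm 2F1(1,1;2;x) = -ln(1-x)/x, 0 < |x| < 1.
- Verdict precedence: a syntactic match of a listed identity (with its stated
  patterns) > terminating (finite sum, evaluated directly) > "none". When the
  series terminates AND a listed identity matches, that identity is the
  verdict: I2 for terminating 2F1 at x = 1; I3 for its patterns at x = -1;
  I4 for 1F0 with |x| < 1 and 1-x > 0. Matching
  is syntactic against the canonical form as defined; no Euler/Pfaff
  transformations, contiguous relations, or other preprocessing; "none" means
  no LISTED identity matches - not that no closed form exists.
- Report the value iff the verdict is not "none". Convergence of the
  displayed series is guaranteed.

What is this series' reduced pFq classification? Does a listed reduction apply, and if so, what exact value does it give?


Classification (C = -10/3): 0F0 with upper {-}, lower {-}, argument x = -4. Verdict: the I5 exponential reduction fires (the 0F0 exponential series at x = -4). Hence: (-10/3) * e^(-4).

The tell: x = (-4) and the (-1)^k factor (C = -10/3, x = -4) folds into the argument's sign.
Consecutive-term ratio: r(k) = (-4) * 1 / [(k+1)] ; factor over Q: parameters, x = (-4), and C = -10/3.


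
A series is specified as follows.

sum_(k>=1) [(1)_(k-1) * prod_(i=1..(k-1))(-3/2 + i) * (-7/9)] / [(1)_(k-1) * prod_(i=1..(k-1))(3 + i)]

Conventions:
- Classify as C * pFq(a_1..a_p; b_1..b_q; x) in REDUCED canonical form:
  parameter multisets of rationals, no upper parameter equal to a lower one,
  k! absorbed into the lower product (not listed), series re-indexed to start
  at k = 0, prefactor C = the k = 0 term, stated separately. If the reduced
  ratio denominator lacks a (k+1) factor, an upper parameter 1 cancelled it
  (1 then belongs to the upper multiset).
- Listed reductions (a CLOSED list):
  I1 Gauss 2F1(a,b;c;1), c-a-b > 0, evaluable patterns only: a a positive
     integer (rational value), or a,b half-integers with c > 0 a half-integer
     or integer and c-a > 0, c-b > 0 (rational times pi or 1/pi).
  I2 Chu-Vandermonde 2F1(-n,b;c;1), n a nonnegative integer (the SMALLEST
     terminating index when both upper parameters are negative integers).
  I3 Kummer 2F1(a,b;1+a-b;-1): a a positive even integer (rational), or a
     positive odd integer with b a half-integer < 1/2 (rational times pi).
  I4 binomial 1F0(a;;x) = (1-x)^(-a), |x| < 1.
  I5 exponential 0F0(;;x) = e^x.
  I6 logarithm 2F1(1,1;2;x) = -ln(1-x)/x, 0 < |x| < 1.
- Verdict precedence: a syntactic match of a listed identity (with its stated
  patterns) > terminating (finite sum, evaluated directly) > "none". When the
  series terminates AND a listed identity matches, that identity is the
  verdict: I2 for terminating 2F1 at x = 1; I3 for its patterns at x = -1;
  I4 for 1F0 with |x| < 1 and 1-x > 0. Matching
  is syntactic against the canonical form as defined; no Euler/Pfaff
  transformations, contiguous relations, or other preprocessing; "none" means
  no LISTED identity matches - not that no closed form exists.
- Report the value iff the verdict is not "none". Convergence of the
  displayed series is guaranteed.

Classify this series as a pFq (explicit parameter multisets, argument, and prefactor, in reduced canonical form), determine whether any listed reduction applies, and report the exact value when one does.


Key step: t_0 being -7/9, the lower running product (C = -7/9) is a rising factorial.
Consecutive-term ratio: r(k) = 1 * (k-1/2) (k+1) / [(k+4) (k+1)] - rational in k, leading ratio 1; with t_0 = -7/9, classification follows.

The series (x = 1) is 2F1: upper {-1/2, 1}, lower {4}, prefactor -7/9. Verdict: Gauss (I1, integer-parameter pattern) fires (x = 1: the Gamma ratio telescopes since c-a-b = 7/2 > 0 and a = 1 in Z>0). Sum: -2/3.


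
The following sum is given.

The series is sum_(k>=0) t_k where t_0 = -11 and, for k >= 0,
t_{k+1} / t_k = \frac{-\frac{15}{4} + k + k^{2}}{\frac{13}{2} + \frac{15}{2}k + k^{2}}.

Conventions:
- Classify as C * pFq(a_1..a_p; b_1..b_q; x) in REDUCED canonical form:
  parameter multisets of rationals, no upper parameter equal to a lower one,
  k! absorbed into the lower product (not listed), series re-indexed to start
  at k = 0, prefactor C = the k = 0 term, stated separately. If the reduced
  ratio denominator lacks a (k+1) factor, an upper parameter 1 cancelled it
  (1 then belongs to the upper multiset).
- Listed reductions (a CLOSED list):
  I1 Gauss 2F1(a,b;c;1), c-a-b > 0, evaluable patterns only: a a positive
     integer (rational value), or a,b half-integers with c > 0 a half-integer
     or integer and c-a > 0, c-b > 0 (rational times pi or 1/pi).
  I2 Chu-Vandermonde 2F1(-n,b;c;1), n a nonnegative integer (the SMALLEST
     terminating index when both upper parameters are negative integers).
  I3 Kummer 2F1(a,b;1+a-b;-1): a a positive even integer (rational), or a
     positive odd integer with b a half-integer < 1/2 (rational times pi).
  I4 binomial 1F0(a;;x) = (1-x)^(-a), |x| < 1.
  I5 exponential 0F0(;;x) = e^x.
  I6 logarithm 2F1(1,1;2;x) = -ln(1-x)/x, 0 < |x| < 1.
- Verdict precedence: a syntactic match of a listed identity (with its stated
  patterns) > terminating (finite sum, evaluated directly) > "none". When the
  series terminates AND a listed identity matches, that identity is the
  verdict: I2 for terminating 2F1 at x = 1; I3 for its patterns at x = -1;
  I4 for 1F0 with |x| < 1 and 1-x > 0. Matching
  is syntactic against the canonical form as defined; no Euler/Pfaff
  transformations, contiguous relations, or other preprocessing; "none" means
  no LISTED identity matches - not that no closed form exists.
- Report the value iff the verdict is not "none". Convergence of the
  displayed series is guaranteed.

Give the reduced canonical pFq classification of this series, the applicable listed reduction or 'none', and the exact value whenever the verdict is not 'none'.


Classification (C = -11): 2F1 with upper {-\frac{3}{2}, \frac{5}{2}}, lower {\frac{13}{2}}, argument x = 1. Verdict: this is the half-integer Gauss pattern (I1) (x = 1; upper {-\frac{3}{2}, \frac{5}{2}} half-integers, c = \frac{13}{2} in the evaluable pattern). Value: \left(-\frac{114345}{65536}\right) \cdot \pi.

First insight: x = 1 and the expanded ratio factors over Q; C = -11, roots give parameters.
Adjacent-term ratio: r(k) = 1 * (k-\frac{3}{2}) (k+\frac{5}{2}) / [(k+\frac{13}{2}) (k+1)] - rational in k. x = 1; t_0 = -11; negate the roots.


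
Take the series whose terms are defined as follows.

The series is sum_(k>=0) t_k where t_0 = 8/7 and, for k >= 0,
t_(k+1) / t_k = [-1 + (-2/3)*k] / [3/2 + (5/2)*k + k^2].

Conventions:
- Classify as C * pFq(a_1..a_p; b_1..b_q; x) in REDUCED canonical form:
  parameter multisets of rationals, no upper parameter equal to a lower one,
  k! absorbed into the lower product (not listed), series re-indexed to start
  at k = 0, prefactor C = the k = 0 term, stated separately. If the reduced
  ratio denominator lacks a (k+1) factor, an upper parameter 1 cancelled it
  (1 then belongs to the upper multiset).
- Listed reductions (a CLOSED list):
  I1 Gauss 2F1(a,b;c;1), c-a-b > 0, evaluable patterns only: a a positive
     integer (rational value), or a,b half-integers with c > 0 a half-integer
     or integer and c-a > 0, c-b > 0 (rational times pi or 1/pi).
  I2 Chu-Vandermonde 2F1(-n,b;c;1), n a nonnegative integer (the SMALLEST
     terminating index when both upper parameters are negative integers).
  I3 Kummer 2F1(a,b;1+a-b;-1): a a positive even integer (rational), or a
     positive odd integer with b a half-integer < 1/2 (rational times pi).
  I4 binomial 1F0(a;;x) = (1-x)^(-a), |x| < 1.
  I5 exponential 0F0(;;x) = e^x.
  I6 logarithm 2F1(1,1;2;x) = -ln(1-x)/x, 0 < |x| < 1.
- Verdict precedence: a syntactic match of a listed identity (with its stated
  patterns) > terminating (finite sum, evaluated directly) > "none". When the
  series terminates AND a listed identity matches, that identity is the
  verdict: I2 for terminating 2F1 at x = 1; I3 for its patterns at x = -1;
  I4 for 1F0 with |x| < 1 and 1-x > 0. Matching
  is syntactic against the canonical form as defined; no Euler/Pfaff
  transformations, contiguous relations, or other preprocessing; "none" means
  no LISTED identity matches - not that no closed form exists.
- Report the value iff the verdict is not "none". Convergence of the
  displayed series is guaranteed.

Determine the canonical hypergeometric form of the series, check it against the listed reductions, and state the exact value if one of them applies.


Reduced: x = -2/3, 0F0, upper = {-}, lower = {-}, C = 8/7. Verdict: the exponential series (I5) fires (the 0F0 exponential series at x = -2/3). Its exact value is (8/7) * e^(-2/3).

Key step: t_0 = 8/7 here, and the ratio is unreduced: k + 3/2 divides both sides (C = 8/7, x = -2/3).
Term ratio: r(k) = (-2/3) * 1 / [(k+1)] - rational; roots negated = parameters, x = (-2/3), C = 8/7.


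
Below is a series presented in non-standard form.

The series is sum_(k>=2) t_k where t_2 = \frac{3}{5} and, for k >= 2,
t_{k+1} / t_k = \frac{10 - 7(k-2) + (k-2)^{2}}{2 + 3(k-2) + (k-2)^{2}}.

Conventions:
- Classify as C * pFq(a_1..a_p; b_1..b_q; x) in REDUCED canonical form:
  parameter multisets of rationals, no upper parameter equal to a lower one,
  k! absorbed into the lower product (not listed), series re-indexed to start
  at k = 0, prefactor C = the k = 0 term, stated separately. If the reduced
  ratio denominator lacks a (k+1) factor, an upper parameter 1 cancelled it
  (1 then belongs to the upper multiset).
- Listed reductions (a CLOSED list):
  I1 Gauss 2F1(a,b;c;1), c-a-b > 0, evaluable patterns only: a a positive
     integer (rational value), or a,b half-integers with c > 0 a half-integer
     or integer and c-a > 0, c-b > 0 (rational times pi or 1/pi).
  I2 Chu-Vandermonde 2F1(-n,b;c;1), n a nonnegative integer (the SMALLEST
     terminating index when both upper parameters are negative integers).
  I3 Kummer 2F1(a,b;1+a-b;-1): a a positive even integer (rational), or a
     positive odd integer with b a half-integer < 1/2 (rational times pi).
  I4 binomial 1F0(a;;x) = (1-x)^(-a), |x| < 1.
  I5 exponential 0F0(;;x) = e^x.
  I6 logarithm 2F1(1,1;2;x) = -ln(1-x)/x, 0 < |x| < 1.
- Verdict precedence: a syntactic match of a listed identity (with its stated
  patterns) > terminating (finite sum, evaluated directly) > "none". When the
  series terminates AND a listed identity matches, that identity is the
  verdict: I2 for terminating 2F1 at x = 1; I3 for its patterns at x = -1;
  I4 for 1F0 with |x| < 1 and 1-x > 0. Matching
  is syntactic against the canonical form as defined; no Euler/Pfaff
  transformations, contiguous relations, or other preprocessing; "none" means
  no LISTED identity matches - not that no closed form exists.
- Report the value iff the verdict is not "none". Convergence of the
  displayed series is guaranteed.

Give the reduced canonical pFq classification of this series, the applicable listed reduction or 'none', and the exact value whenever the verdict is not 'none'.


x = 1 here; the reduced form reads 2F1, upper {-5, -2}, lower {2}, C = \frac{3}{5}. Verdict: Vandermonde's identity (I2) fires (terminating 2F1 at x = 1 with n = 2, b = -5, c = 2). Hence: \frac{28}{5}.

Structural cue: with t_0 = \frac{3}{5}, factor the ratio over Q (prefactor 3/5): negated roots = parameters.
Consecutive-term ratio: r(k) = 1 * (k-5) (k-2) / [(k+2) (k+1)] - rational in k. x = 1; t_0 = \frac{3}{5}; negate the roots.


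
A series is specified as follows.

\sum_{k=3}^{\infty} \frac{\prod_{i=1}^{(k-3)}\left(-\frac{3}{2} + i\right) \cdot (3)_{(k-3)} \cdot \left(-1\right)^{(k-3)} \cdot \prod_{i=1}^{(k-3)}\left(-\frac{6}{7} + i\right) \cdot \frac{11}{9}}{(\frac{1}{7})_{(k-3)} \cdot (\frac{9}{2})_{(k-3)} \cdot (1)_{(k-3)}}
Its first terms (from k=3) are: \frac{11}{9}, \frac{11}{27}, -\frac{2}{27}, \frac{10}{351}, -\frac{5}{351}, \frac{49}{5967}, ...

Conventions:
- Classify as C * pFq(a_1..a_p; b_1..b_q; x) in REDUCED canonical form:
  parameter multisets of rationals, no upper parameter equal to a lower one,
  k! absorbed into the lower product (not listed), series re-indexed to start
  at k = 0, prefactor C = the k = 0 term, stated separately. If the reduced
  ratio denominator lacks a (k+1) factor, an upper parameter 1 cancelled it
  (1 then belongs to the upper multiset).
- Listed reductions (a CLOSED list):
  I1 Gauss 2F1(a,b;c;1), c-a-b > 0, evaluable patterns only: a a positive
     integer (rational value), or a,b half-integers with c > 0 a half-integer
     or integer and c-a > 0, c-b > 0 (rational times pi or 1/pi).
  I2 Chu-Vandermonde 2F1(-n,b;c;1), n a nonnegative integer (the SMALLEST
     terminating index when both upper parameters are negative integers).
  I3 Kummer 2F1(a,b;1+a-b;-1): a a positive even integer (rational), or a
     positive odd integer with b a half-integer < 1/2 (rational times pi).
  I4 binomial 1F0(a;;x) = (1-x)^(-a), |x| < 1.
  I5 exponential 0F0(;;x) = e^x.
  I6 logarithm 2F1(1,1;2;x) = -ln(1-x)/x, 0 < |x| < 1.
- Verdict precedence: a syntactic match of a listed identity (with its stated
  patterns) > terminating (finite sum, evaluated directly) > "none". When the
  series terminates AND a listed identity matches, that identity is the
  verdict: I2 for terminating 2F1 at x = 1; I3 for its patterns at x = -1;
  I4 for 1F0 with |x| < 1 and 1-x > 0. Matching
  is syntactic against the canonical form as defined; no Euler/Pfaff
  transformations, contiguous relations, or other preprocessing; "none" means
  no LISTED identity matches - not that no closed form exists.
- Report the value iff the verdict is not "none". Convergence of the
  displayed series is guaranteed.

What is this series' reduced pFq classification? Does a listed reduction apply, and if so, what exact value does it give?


With C = \frac{11}{9}: the canonical form is 2F1(-\frac{1}{2}, 3; \frac{9}{2}; -1). Verdict: Kummer (I3) fires (x = -1; c = \frac{9}{2} equals 1+a-b for upper {-\frac{1}{2}, 3}: listed pattern). Sum: \frac{385}{768} \cdot \pi.

Structural cue: t_0 = \frac{11}{9} here, and (1)_k (C = 11/9, x = -1) is k! itself.
Ratio: r(k) = -1 * (k-\frac{1}{2}) (k+3) / [(k+\frac{9}{2}) (k+1)] - rational in k, leading ratio -1; with t_0 = \frac{11}{9}, classification follows.


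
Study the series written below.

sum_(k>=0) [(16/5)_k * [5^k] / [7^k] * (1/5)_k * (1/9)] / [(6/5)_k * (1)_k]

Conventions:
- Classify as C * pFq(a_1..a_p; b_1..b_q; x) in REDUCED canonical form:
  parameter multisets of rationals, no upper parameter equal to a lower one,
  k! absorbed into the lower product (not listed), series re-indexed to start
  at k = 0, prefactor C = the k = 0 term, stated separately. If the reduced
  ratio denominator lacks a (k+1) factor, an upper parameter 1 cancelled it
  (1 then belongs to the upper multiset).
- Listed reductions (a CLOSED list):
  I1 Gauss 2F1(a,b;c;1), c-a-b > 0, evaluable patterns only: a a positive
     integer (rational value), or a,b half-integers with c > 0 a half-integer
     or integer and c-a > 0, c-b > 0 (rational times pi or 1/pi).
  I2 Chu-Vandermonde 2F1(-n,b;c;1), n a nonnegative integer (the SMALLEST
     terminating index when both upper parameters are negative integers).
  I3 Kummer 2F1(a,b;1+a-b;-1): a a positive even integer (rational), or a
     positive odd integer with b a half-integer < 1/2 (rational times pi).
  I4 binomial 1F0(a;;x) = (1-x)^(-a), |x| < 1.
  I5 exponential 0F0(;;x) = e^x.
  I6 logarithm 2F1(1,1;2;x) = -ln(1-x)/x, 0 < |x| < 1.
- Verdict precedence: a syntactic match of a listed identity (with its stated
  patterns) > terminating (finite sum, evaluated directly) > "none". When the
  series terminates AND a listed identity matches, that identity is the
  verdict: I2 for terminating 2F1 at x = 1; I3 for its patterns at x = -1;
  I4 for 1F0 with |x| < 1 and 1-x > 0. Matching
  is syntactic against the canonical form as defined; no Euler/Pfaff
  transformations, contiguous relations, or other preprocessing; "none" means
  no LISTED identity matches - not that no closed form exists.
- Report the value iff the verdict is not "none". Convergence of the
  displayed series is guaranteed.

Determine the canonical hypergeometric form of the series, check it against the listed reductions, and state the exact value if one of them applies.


Canonical form: C = 1/9 times 2F1 with upper {1/5, 16/5}, lower {6/5}, x = 5/7. Verdict: none - at argument 5/7 the multisets {1/5, 16/5} ; {6/5} match no listed identity.

The tell: t_0 being 1/9, (1)_k (prefactor 1/9) is k! itself.
Term ratio: r(k) = (5/7) * (k+1/5) (k+16/5) / [(k+6/5) (k+1)] - rational in k. x = (5/7); t_0 = 1/9; negate the roots.


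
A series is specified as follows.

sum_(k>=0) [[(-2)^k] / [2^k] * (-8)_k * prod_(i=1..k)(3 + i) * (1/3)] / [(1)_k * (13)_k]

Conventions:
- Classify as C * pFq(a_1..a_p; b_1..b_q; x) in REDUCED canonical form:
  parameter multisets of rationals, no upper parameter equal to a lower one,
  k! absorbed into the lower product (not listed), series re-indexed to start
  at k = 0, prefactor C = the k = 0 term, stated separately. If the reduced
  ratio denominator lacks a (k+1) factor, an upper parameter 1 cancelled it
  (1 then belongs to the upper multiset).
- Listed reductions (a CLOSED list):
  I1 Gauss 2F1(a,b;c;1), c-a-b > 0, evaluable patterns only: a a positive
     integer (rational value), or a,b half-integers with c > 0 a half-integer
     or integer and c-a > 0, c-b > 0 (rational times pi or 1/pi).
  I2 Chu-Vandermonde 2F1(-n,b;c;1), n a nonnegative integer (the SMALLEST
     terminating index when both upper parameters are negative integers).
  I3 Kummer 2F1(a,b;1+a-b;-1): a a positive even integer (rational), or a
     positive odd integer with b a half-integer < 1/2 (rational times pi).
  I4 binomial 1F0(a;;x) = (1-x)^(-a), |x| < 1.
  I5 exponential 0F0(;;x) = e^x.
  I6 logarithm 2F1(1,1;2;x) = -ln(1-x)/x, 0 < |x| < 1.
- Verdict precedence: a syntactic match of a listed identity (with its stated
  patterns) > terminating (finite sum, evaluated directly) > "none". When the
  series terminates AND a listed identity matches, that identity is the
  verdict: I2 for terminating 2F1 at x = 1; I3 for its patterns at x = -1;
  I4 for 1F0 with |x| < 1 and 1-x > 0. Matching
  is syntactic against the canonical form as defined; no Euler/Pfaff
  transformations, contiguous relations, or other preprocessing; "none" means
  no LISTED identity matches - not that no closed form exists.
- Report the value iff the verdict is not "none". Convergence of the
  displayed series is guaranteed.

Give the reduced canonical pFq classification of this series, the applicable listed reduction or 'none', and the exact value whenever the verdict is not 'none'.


This is 1/3 * 2F1(-8, 4; 13; -1) in reduced canonical form. Verdict (x = -1): Kummer's theorem (I3) applies (x = -1; c = 13 equals 1+a-b for upper {-8, 4}: listed pattern). Value: 11/3.

First insight: t_0 being 1/3, the running product (prefactor 1/3) telescopes to a rising factorial.
Step ratio: r(k) = (-1) * (k-8) (k+4) / [(k+13) (k+1)] - rational in k, leading ratio (-1); with t_0 = 1/3, classification follows.


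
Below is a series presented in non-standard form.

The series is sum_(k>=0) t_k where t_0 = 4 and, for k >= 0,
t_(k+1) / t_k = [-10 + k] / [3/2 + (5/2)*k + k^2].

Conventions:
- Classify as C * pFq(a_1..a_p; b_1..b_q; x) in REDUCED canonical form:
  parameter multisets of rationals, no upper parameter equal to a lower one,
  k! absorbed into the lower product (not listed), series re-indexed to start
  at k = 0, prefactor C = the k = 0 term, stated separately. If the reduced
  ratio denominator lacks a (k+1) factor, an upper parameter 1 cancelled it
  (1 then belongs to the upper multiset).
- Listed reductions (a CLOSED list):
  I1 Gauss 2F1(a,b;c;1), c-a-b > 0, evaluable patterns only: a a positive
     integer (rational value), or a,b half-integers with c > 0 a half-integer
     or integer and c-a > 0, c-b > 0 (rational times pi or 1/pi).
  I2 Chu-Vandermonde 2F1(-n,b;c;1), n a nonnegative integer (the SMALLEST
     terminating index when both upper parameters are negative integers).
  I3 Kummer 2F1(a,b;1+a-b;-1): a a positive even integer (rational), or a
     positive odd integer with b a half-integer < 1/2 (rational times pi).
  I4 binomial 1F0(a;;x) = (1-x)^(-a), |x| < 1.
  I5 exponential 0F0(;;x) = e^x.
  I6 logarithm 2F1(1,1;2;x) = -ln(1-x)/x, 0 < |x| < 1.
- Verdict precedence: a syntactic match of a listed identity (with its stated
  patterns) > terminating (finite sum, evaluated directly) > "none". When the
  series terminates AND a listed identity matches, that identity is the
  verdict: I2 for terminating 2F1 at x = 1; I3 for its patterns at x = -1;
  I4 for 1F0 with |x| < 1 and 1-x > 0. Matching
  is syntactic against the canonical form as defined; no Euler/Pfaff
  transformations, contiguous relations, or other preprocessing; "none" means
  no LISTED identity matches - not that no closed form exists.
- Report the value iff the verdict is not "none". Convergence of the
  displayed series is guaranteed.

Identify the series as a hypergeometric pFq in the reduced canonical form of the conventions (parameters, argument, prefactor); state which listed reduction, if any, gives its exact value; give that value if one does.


x = 1 here; the reduced form reads 1F1, upper {-10}, lower {3/2}, C = 4. Verdict: terminating at k = 10: the factor (-10)_k kills every later term; summing the 11 survivors is exact. Hence: 3436184956/13749310575.

First insight: with t_0 = 4, the expanded ratio factors over Q; C = 4, x = 1, roots give parameters.
Adjacent-term ratio: r(k) = 1 * (k-10) / [(k+3/2) (k+1)] - poly over poly, x = 1 from leading terms; C = 4 at k = 0.


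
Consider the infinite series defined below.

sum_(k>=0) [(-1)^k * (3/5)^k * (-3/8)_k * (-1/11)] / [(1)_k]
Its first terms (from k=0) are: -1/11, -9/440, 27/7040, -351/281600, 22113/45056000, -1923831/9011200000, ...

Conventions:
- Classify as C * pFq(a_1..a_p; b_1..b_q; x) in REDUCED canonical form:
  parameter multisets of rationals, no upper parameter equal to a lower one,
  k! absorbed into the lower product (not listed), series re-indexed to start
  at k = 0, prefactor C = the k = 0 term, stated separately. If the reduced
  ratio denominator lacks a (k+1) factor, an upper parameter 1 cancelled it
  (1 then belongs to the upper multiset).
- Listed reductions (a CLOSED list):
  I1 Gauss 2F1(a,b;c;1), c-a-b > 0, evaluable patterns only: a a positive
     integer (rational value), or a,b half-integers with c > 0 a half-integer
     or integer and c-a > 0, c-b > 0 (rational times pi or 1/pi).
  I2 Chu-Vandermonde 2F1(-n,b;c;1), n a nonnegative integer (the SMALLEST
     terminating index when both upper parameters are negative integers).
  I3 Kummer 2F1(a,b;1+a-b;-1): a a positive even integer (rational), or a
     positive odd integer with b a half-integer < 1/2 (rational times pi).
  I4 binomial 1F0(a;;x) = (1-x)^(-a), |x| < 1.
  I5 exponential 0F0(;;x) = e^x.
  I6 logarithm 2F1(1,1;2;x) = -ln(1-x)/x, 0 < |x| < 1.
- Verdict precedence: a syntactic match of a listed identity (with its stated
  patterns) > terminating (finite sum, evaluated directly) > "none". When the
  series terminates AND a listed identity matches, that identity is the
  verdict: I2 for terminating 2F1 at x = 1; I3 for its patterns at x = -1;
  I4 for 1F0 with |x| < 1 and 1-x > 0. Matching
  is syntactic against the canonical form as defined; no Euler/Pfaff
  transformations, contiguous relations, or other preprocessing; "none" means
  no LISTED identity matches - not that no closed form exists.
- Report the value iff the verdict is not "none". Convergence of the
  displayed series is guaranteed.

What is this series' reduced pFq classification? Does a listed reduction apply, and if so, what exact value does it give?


This is -1/11 * 1F0(-3/8; -; -3/5) in reduced canonical form. Verdict: this is the binomial series (I4) (the 1F0 binomial series: exponent 3/8, x = -3/5). Its exact value is (-1/11) * (8/5)^(3/8).

Key observation: t_0 being -1/11, (1)_k (C = -1/11) is k! itself.
Term ratio: r(k) = (-3/5) * (k-3/8) / [(k+1)] ; factor over Q: parameters, x = (-3/5), and C = -1/11.
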